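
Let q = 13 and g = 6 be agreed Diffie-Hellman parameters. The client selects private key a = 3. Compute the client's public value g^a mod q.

8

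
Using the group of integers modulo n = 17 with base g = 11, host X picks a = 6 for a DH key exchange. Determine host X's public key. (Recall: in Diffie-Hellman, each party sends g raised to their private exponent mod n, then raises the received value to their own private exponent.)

8

Public value = 11^6 mod 17.
11^1 ≡ 11 (mod 17)
11^2 = (11^1)^2 ≡ 11^2 = 121 ≡ 2 (mod 17)
11^4 = (11^2)^2 ≡ 2^2 = 4 ≡ 4 (mod 17)
11^6 = 11^4 · 11^2 ≡ 4 · 2 ≡ 8 (mod 17).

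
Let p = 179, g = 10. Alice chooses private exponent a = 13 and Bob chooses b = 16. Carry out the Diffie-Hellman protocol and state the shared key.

Alice sends A = g^a mod p = 10^13 mod 179.
10^1 ≡ 10 (mod 179)
10^2 = (10^1)^2 ≡ 10^2 = 100 ≡ 100 (mod 179)
10^4 = (10^2)^2 ≡ 100^2 = 10000 ≡ 155 (mod 179)
10^8 = (10^4)^2 ≡ 155^2 = 24025 ≡ 39 (mod 179)
10^13 = 10^8 · 10^4 · 10^1 ≡ 39 · 155 · 10 ≡ 127 (mod 179).
So A = 127. Bob then computes K = A^b mod p = 127^16 mod 179.
127^1 ≡ 127 (mod 179)
127^2 = (127^1)^2 ≡ 127^2 = 16129 ≡ 19 (mod 179)
127^4 = (127^2)^2 ≡ 19^2 = 361 ≡ 3 (mod 179)
127^8 = (127^4)^2 ≡ 3^2 = 9 ≡ 9 (mod 179)
127^16 = (127^8)^2 ≡ 9^2 = 81 ≡ 81 (mod 179)

81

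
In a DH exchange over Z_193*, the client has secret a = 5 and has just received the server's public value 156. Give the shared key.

171

Shared key K = 156^5 mod 193.
156^1 ≡ 156 (mod 193)
156^2 = (156^1)^2 ≡ 156^2 = 24336 ≡ 18 (mod 193)
156^4 = (156^2)^2 ≡ 18^2 = 324 ≡ 131 (mod 193)
156^5 = 156^4 · 156^1 ≡ 131 · 156 ≡ 171 (mod 193).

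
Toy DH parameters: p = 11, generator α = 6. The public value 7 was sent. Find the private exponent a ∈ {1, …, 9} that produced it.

Try successive powers of 6 modulo 11:
6^1 ≡ 6
6^2 ≡ 3
6^3 ≡ 7
Found: a = 3.

3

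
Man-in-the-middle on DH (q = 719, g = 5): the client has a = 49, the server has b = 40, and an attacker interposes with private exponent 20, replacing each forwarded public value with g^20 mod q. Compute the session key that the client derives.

The client receives an attacker's public value M = 5^20 mod 719 instead of the honest one.
5^1 ≡ 5 (mod 719)
5^2 = (5^1)^2 ≡ 5^2 = 25 ≡ 25 (mod 719)
5^4 = (5^2)^2 ≡ 25^2 = 625 ≡ 625 (mod 719)
5^8 = (5^4)^2 ≡ 625^2 = 390625 ≡ 208 (mod 719)
5^16 = (5^8)^2 ≡ 208^2 = 43264 ≡ 124 (mod 719)
5^20 = 5^16 · 5^4 ≡ 124 · 625 ≡ 567 (mod 719).
So M = 567. The client computes K = M^49 mod 719.
567^1 ≡ 567 (mod 719)
567^2 = (567^1)^2 ≡ 567^2 = 321489 ≡ 96 (mod 719)
567^4 = (567^2)^2 ≡ 96^2 = 9216 ≡ 588 (mod 719)
567^8 = (567^4)^2 ≡ 588^2 = 345744 ≡ 624 (mod 719)
567^16 = (567^8)^2 ≡ 624^2 = 389376 ≡ 397 (mod 719)
567^32 = (567^16)^2 ≡ 397^2 = 157609 ≡ 148 (mod 719)
567^49 = 567^32 · 567^16 · 567^1 ≡ 148 · 397 · 567 ≡ 506 (mod 719).

506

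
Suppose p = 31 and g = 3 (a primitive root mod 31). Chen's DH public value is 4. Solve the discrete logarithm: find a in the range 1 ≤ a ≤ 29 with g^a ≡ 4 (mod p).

Try successive powers of 3 modulo 31:
3^1 ≡ 3
3^2 ≡ 9
3^3 ≡ 27
3^4 ≡ 19
3^5 ≡ 26
3^6 ≡ 16
3^7 ≡ 17
3^8 ≡ 20
3^9 ≡ 29
3^10 ≡ 25
3^11 ≡ 13
3^12 ≡ 8
3^13 ≡ 24
3^14 ≡ 10
3^15 ≡ 30
3^16 ≡ 28
3^17 ≡ 22
3^18 ≡ 4
Found: a = 18.

18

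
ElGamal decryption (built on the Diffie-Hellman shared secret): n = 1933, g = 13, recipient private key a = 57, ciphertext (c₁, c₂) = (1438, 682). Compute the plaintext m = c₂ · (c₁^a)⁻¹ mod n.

1806

Shared mask s = c₁^a mod n = 1438^57 mod 1933.
1438^1 ≡ 1438 (mod 1933)
1438^2 = (1438^1)^2 ≡ 1438^2 = 2067844 ≡ 1467 (mod 1933)
1438^4 = (1438^2)^2 ≡ 1467^2 = 2152089 ≡ 660 (mod 1933)
1438^8 = (1438^4)^2 ≡ 660^2 = 435600 ≡ 675 (mod 1933)
1438^16 = (1438^8)^2 ≡ 675^2 = 455625 ≡ 1370 (mod 1933)
1438^32 = (1438^16)^2 ≡ 1370^2 = 1876900 ≡ 1890 (mod 1933)
1438^57 = 1438^32 · 1438^16 · 1438^8 · 1438^1 ≡ 1890 · 1370 · 675 · 1438 ≡ 1608 (mod 1933).
So s = 1608; s⁻¹ ≡ 1023 (mod 1933).
m = c₂ · s⁻¹ mod 1933 = 682 · 1023 mod 1933 = 1806.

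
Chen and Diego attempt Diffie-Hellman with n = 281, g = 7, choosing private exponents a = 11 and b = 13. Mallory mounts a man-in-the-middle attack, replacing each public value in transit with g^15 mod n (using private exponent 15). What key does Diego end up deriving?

Diego receives Mallory's public value M = 7^15 mod 281 instead of the honest one.
7^1 ≡ 7 (mod 281)
7^2 = (7^1)^2 ≡ 7^2 = 49 ≡ 49 (mod 281)
7^4 = (7^2)^2 ≡ 49^2 = 2401 ≡ 153 (mod 281)
7^8 = (7^4)^2 ≡ 153^2 = 23409 ≡ 86 (mod 281)
7^15 = 7^8 · 7^4 · 7^2 · 7^1 ≡ 86 · 153 · 49 · 7 ≡ 53 (mod 281).
So M = 53. Diego computes K = M^13 mod 281.
53^1 ≡ 53 (mod 281)
53^2 = (53^1)^2 ≡ 53^2 = 2809 ≡ 280 (mod 281)
53^4 = (53^2)^2 ≡ 280^2 = 78400 ≡ 1 (mod 281)
53^8 = (53^4)^2 ≡ 1^2 = 1 ≡ 1 (mod 281)
53^13 = 53^8 · 53^4 · 53^1 ≡ 1 · 1 · 53 ≡ 53 (mod 281).

53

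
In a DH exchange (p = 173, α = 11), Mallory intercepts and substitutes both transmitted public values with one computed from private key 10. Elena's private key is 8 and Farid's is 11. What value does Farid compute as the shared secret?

21

Farid receives Mallory's public value M = 11^10 mod 173 instead of the honest one.
11^1 ≡ 11 (mod 173)
11^2 = (11^1)^2 ≡ 11^2 = 121 ≡ 121 (mod 173)
11^4 = (11^2)^2 ≡ 121^2 = 14641 ≡ 109 (mod 173)
11^8 = (11^4)^2 ≡ 109^2 = 11881 ≡ 117 (mod 173)
11^10 = 11^8 · 11^2 ≡ 117 · 121 ≡ 144 (mod 173).
So M = 144. Farid computes K = M^11 mod 173.
144^1 ≡ 144 (mod 173)
144^2 = (144^1)^2 ≡ 144^2 = 20736 ≡ 149 (mod 173)
144^4 = (144^2)^2 ≡ 149^2 = 22201 ≡ 57 (mod 173)
144^8 = (144^4)^2 ≡ 57^2 = 3249 ≡ 135 (mod 173)
144^11 = 144^8 · 144^2 · 144^1 ≡ 135 · 149 · 144 ≡ 21 (mod 173).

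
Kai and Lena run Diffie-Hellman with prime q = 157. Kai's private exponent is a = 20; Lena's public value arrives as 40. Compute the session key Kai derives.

Shared key K = 40^20 mod 157.
40^1 ≡ 40 (mod 157)
40^2 = (40^1)^2 ≡ 40^2 = 1600 ≡ 30 (mod 157)
40^4 = (40^2)^2 ≡ 30^2 = 900 ≡ 115 (mod 157)
40^8 = (40^4)^2 ≡ 115^2 = 13225 ≡ 37 (mod 157)
40^16 = (40^8)^2 ≡ 37^2 = 1369 ≡ 113 (mod 157)
40^20 = 40^16 · 40^4 ≡ 113 · 115 ≡ 121 (mod 157).

121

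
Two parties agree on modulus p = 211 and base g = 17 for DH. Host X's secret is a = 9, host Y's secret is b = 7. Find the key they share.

Host X sends A = g^a mod p = 17^9 mod 211.
17^1 ≡ 17 (mod 211)
17^2 = (17^1)^2 ≡ 17^2 = 289 ≡ 78 (mod 211)
17^4 = (17^2)^2 ≡ 78^2 = 6084 ≡ 176 (mod 211)
17^8 = (17^4)^2 ≡ 176^2 = 30976 ≡ 170 (mod 211)
17^9 = 17^8 · 17^1 ≡ 170 · 17 ≡ 147 (mod 211).
So A = 147. Host Y then computes K = A^b mod p = 147^7 mod 211.
147^1 ≡ 147 (mod 211)
147^2 = (147^1)^2 ≡ 147^2 = 21609 ≡ 87 (mod 211)
147^4 = (147^2)^2 ≡ 87^2 = 7569 ≡ 184 (mod 211)
147^7 = 147^4 · 147^2 · 147^1 ≡ 184 · 87 · 147 ≡ 104 (mod 211).

104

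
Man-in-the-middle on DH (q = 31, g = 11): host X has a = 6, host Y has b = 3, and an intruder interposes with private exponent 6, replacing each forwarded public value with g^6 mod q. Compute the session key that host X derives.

4

Host X receives an intruder's public value M = 11^6 mod 31 instead of the honest one.
11^1 ≡ 11 (mod 31)
11^2 = (11^1)^2 ≡ 11^2 = 121 ≡ 28 (mod 31)
11^4 = (11^2)^2 ≡ 28^2 = 784 ≡ 9 (mod 31)
11^6 = 11^4 · 11^2 ≡ 9 · 28 ≡ 4 (mod 31).
So M = 4. Host X computes K = M^6 mod 31.
4^1 ≡ 4 (mod 31)
4^2 = (4^1)^2 ≡ 4^2 = 16 ≡ 16 (mod 31)
4^4 = (4^2)^2 ≡ 16^2 = 256 ≡ 8 (mod 31)
4^6 = 4^4 · 4^2 ≡ 8 · 16 ≡ 4 (mod 31).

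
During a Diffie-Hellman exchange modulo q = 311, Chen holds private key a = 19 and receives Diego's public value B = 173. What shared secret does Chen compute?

Shared key K = 173^19 mod 311.
173^1 ≡ 173 (mod 311)
173^2 = (173^1)^2 ≡ 173^2 = 29929 ≡ 73 (mod 311)
173^4 = (173^2)^2 ≡ 73^2 = 5329 ≡ 42 (mod 311)
173^8 = (173^4)^2 ≡ 42^2 = 1764 ≡ 209 (mod 311)
173^16 = (173^8)^2 ≡ 209^2 = 43681 ≡ 141 (mod 311)
173^19 = 173^16 · 173^2 · 173^1 ≡ 141 · 73 · 173 ≡ 214 (mod 311).

214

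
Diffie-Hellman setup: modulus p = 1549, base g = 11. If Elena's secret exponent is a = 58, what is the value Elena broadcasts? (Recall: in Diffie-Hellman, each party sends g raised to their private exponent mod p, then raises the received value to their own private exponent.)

Public value = 11^58 mod 1549.
11^1 ≡ 11 (mod 1549)
11^2 = (11^1)^2 ≡ 11^2 = 121 ≡ 121 (mod 1549)
11^4 = (11^2)^2 ≡ 121^2 = 14641 ≡ 700 (mod 1549)
11^8 = (11^4)^2 ≡ 700^2 = 490000 ≡ 516 (mod 1549)
11^16 = (11^8)^2 ≡ 516^2 = 266256 ≡ 1377 (mod 1549)
11^32 = (11^16)^2 ≡ 1377^2 = 1896129 ≡ 153 (mod 1549)
11^58 = 11^32 · 11^16 · 11^8 · 11^2 ≡ 153 · 1377 · 516 · 121 ≡ 347 (mod 1549).

347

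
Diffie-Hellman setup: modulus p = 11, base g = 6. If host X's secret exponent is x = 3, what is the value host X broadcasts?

7

Public value = 6^{3} \pmod{11}.
6^1 ≡ 6 (mod 11)
6^2 = (6^1)^2 ≡ 6^2 = 36 ≡ 3 (mod 11)
6^3 = 6^2 · 6^1 ≡ 3 · 6 ≡ 7 (mod 11).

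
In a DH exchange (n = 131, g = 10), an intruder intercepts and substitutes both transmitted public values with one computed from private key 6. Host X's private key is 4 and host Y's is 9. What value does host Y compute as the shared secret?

Host Y receives an intruder's public value M = 10^6 mod 131 instead of the honest one.
10^1 ≡ 10 (mod 131)
10^2 = (10^1)^2 ≡ 10^2 = 100 ≡ 100 (mod 131)
10^4 = (10^2)^2 ≡ 100^2 = 10000 ≡ 44 (mod 131)
10^6 = 10^4 · 10^2 ≡ 44 · 100 ≡ 77 (mod 131).
So M = 77. Host Y computes K = M^9 mod 131.
77^1 ≡ 77 (mod 131)
77^2 = (77^1)^2 ≡ 77^2 = 5929 ≡ 34 (mod 131)
77^4 = (77^2)^2 ≡ 34^2 = 1156 ≡ 108 (mod 131)
77^8 = (77^4)^2 ≡ 108^2 = 11664 ≡ 5 (mod 131)
77^9 = 77^8 · 77^1 ≡ 5 · 77 ≡ 123 (mod 131).

123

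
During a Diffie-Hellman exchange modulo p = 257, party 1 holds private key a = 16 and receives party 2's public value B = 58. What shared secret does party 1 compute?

253

Shared key K = 58^16 mod 257.
58^1 ≡ 58 (mod 257)
58^2 = (58^1)^2 ≡ 58^2 = 3364 ≡ 23 (mod 257)
58^4 = (58^2)^2 ≡ 23^2 = 529 ≡ 15 (mod 257)
58^8 = (58^4)^2 ≡ 15^2 = 225 ≡ 225 (mod 257)
58^16 = (58^8)^2 ≡ 225^2 = 50625 ≡ 253 (mod 257)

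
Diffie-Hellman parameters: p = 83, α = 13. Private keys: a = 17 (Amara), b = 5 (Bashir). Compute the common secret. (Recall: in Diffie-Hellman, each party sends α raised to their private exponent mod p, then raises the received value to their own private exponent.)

39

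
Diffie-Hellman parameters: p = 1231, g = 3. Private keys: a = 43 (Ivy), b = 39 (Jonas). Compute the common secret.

Ivy sends A = g^a mod p = 3^43 mod 1231.
3^1 ≡ 3 (mod 1231)
3^2 = (3^1)^2 ≡ 3^2 = 9 ≡ 9 (mod 1231)
3^4 = (3^2)^2 ≡ 9^2 = 81 ≡ 81 (mod 1231)
3^8 = (3^4)^2 ≡ 81^2 = 6561 ≡ 406 (mod 1231)
3^16 = (3^8)^2 ≡ 406^2 = 164836 ≡ 1113 (mod 1231)
3^32 = (3^16)^2 ≡ 1113^2 = 1238769 ≡ 383 (mod 1231)
3^43 = 3^32 · 3^8 · 3^2 · 3^1 ≡ 383 · 406 · 9 · 3 ≡ 736 (mod 1231).
So A = 736. Jonas then computes K = A^b mod p = 736^39 mod 1231.
736^1 ≡ 736 (mod 1231)
736^2 = (736^1)^2 ≡ 736^2 = 541696 ≡ 56 (mod 1231)
736^4 = (736^2)^2 ≡ 56^2 = 3136 ≡ 674 (mod 1231)
736^8 = (736^4)^2 ≡ 674^2 = 454276 ≡ 37 (mod 1231)
736^16 = (736^8)^2 ≡ 37^2 = 1369 ≡ 138 (mod 1231)
736^32 = (736^16)^2 ≡ 138^2 = 19044 ≡ 579 (mod 1231)
736^39 = 736^32 · 736^4 · 736^2 · 736^1 ≡ 579 · 674 · 56 · 736 ≡ 188 (mod 1231).

188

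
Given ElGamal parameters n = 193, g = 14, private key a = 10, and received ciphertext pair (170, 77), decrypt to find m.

Shared mask s = c₁^a mod n = 170^10 mod 193.
170^1 ≡ 170 (mod 193)
170^2 = (170^1)^2 ≡ 170^2 = 28900 ≡ 143 (mod 193)
170^4 = (170^2)^2 ≡ 143^2 = 20449 ≡ 184 (mod 193)
170^8 = (170^4)^2 ≡ 184^2 = 33856 ≡ 81 (mod 193)
170^10 = 170^8 · 170^2 ≡ 81 · 143 ≡ 3 (mod 193).
So s = 3; s⁻¹ ≡ 129 (mod 193).
m = c₂ · s⁻¹ mod 193 = 77 · 129 mod 193 = 90.

90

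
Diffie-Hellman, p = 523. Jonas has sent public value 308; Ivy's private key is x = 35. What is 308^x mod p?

168

Shared key K = 308^35 mod 523.
308^1 ≡ 308 (mod 523)
308^2 = (308^1)^2 ≡ 308^2 = 94864 ≡ 201 (mod 523)
308^4 = (308^2)^2 ≡ 201^2 = 40401 ≡ 130 (mod 523)
308^8 = (308^4)^2 ≡ 130^2 = 16900 ≡ 164 (mod 523)
308^16 = (308^8)^2 ≡ 164^2 = 26896 ≡ 223 (mod 523)
308^32 = (308^16)^2 ≡ 223^2 = 49729 ≡ 44 (mod 523)
308^35 = 308^32 · 308^2 · 308^1 ≡ 44 · 201 · 308 ≡ 168 (mod 523).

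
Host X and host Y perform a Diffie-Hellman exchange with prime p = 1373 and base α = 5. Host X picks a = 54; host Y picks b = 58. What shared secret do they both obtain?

Host Y sends B = α^b mod p = 5^58 mod 1373.
5^1 ≡ 5 (mod 1373)
5^2 = (5^1)^2 ≡ 5^2 = 25 ≡ 25 (mod 1373)
5^4 = (5^2)^2 ≡ 25^2 = 625 ≡ 625 (mod 1373)
5^8 = (5^4)^2 ≡ 625^2 = 390625 ≡ 693 (mod 1373)
5^16 = (5^8)^2 ≡ 693^2 = 480249 ≡ 1072 (mod 1373)
5^32 = (5^16)^2 ≡ 1072^2 = 1149184 ≡ 1356 (mod 1373)
5^58 = 5^32 · 5^16 · 5^8 · 5^2 ≡ 1356 · 1072 · 693 · 25 ≡ 161 (mod 1373).
So B = 161. Host X then computes K = B^a mod p = 161^54 mod 1373.
161^1 ≡ 161 (mod 1373)
161^2 = (161^1)^2 ≡ 161^2 = 25921 ≡ 1207 (mod 1373)
161^4 = (161^2)^2 ≡ 1207^2 = 1456849 ≡ 96 (mod 1373)
161^8 = (161^4)^2 ≡ 96^2 = 9216 ≡ 978 (mod 1373)
161^16 = (161^8)^2 ≡ 978^2 = 956484 ≡ 876 (mod 1373)
161^32 = (161^16)^2 ≡ 876^2 = 767376 ≡ 1242 (mod 1373)
161^54 = 161^32 · 161^16 · 161^4 · 161^2 ≡ 1242 · 876 · 96 · 1207 ≡ 742 (mod 1373).

742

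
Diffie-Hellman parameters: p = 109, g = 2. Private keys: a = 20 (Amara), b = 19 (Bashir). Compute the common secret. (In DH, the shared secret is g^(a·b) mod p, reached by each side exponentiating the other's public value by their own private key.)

105

Bashir sends B = g^b mod p = 2^19 mod 109.
2^1 ≡ 2 (mod 109)
2^2 = (2^1)^2 ≡ 2^2 = 4 ≡ 4 (mod 109)
2^4 = (2^2)^2 ≡ 4^2 = 16 ≡ 16 (mod 109)
2^8 = (2^4)^2 ≡ 16^2 = 256 ≡ 38 (mod 109)
2^16 = (2^8)^2 ≡ 38^2 = 1444 ≡ 27 (mod 109)
2^19 = 2^16 · 2^2 · 2^1 ≡ 27 · 4 · 2 ≡ 107 (mod 109).
So B = 107. Amara then computes K = B^a mod p = 107^20 mod 109.
107^1 ≡ 107 (mod 109)
107^2 = (107^1)^2 ≡ 107^2 = 11449 ≡ 4 (mod 109)
107^4 = (107^2)^2 ≡ 4^2 = 16 ≡ 16 (mod 109)
107^8 = (107^4)^2 ≡ 16^2 = 256 ≡ 38 (mod 109)
107^16 = (107^8)^2 ≡ 38^2 = 1444 ≡ 27 (mod 109)
107^20 = 107^16 · 107^4 ≡ 27 · 16 ≡ 105 (mod 109).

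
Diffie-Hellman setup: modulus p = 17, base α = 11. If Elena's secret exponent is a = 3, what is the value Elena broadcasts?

5

Public value = 11^{3} \pmod{17}.
11^1 ≡ 11 (mod 17)
11^2 = (11^1)^2 ≡ 11^2 = 121 ≡ 2 (mod 17)
11^3 = 11^2 · 11^1 ≡ 2 · 11 ≡ 5 (mod 17).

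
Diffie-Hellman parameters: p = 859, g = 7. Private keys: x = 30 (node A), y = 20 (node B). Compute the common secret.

340

Node B sends B = g^y mod p = 7^20 mod 859.
7^1 ≡ 7 (mod 859)
7^2 = (7^1)^2 ≡ 7^2 = 49 ≡ 49 (mod 859)
7^4 = (7^2)^2 ≡ 49^2 = 2401 ≡ 683 (mod 859)
7^8 = (7^4)^2 ≡ 683^2 = 466489 ≡ 52 (mod 859)
7^16 = (7^8)^2 ≡ 52^2 = 2704 ≡ 127 (mod 859)
7^20 = 7^16 · 7^4 ≡ 127 · 683 ≡ 841 (mod 859).
So B = 841. Node A then computes K = B^x mod p = 841^30 mod 859.
841^1 ≡ 841 (mod 859)
841^2 = (841^1)^2 ≡ 841^2 = 707281 ≡ 324 (mod 859)
841^4 = (841^2)^2 ≡ 324^2 = 104976 ≡ 178 (mod 859)
841^8 = (841^4)^2 ≡ 178^2 = 31684 ≡ 760 (mod 859)
841^16 = (841^8)^2 ≡ 760^2 = 577600 ≡ 352 (mod 859)
841^30 = 841^16 · 841^8 · 841^4 · 841^2 ≡ 352 · 760 · 178 · 324 ≡ 340 (mod 859).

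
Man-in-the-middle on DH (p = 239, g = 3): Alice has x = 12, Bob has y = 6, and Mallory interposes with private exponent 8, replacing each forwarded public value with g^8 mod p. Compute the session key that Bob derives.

142

Bob receives Mallory's public value M = 3^8 mod 239 instead of the honest one.
3^1 ≡ 3 (mod 239)
3^2 = (3^1)^2 ≡ 3^2 = 9 ≡ 9 (mod 239)
3^4 = (3^2)^2 ≡ 9^2 = 81 ≡ 81 (mod 239)
3^8 = (3^4)^2 ≡ 81^2 = 6561 ≡ 108 (mod 239)
So M = 108. Bob computes K = M^6 mod 239.
108^1 ≡ 108 (mod 239)
108^2 = (108^1)^2 ≡ 108^2 = 11664 ≡ 192 (mod 239)
108^4 = (108^2)^2 ≡ 192^2 = 36864 ≡ 58 (mod 239)
108^6 = 108^4 · 108^2 ≡ 58 · 192 ≡ 142 (mod 239).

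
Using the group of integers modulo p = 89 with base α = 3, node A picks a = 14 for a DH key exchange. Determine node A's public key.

Public value = 3^14 mod 89.
3^1 ≡ 3 (mod 89)
3^2 = (3^1)^2 ≡ 3^2 = 9 ≡ 9 (mod 89)
3^4 = (3^2)^2 ≡ 9^2 = 81 ≡ 81 (mod 89)
3^8 = (3^4)^2 ≡ 81^2 = 6561 ≡ 64 (mod 89)
3^14 = 3^8 · 3^4 · 3^2 ≡ 64 · 81 · 9 ≡ 20 (mod 89).

20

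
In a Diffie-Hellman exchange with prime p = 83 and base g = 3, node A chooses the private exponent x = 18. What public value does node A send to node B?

Public value = 3^18 mod 83.
3^1 ≡ 3 (mod 83)
3^2 = (3^1)^2 ≡ 3^2 = 9 ≡ 9 (mod 83)
3^4 = (3^2)^2 ≡ 9^2 = 81 ≡ 81 (mod 83)
3^8 = (3^4)^2 ≡ 81^2 = 6561 ≡ 4 (mod 83)
3^16 = (3^8)^2 ≡ 4^2 = 16 ≡ 16 (mod 83)
3^18 = 3^16 · 3^2 ≡ 16 · 9 ≡ 61 (mod 83).

61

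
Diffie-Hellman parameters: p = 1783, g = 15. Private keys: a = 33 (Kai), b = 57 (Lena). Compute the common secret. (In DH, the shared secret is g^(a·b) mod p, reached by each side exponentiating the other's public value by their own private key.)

Kai sends A = g^a mod p = 15^33 mod 1783.
15^1 ≡ 15 (mod 1783)
15^2 = (15^1)^2 ≡ 15^2 = 225 ≡ 225 (mod 1783)
15^4 = (15^2)^2 ≡ 225^2 = 50625 ≡ 701 (mod 1783)
15^8 = (15^4)^2 ≡ 701^2 = 491401 ≡ 1076 (mod 1783)
15^16 = (15^8)^2 ≡ 1076^2 = 1157776 ≡ 609 (mod 1783)
15^32 = (15^16)^2 ≡ 609^2 = 370881 ≡ 17 (mod 1783)
15^33 = 15^32 · 15^1 ≡ 17 · 15 ≡ 255 (mod 1783).
So A = 255. Lena then computes K = A^b mod p = 255^57 mod 1783.
255^1 ≡ 255 (mod 1783)
255^2 = (255^1)^2 ≡ 255^2 = 65025 ≡ 837 (mod 1783)
255^4 = (255^2)^2 ≡ 837^2 = 700569 ≡ 1633 (mod 1783)
255^8 = (255^4)^2 ≡ 1633^2 = 2666689 ≡ 1104 (mod 1783)
255^16 = (255^8)^2 ≡ 1104^2 = 1218816 ≡ 1027 (mod 1783)
255^32 = (255^16)^2 ≡ 1027^2 = 1054729 ≡ 976 (mod 1783)
255^57 = 255^32 · 255^16 · 255^8 · 255^1 ≡ 976 · 1027 · 1104 · 255 ≡ 1258 (mod 1783).

1258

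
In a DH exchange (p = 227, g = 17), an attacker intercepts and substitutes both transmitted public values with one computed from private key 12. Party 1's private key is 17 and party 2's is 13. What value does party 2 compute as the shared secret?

132

Party 2 receives an attacker's public value M = 17^12 mod 227 instead of the honest one.
17^1 ≡ 17 (mod 227)
17^2 = (17^1)^2 ≡ 17^2 = 289 ≡ 62 (mod 227)
17^4 = (17^2)^2 ≡ 62^2 = 3844 ≡ 212 (mod 227)
17^8 = (17^4)^2 ≡ 212^2 = 44944 ≡ 225 (mod 227)
17^12 = 17^8 · 17^4 ≡ 225 · 212 ≡ 30 (mod 227).
So M = 30. Party 2 computes K = M^13 mod 227.
30^1 ≡ 30 (mod 227)
30^2 = (30^1)^2 ≡ 30^2 = 900 ≡ 219 (mod 227)
30^4 = (30^2)^2 ≡ 219^2 = 47961 ≡ 64 (mod 227)
30^8 = (30^4)^2 ≡ 64^2 = 4096 ≡ 10 (mod 227)
30^13 = 30^8 · 30^4 · 30^1 ≡ 10 · 64 · 30 ≡ 132 (mod 227).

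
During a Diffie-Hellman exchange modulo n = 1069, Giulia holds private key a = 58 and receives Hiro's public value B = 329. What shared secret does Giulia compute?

Shared key K = 329^58 mod 1069.
329^1 ≡ 329 (mod 1069)
329^2 = (329^1)^2 ≡ 329^2 = 108241 ≡ 272 (mod 1069)
329^4 = (329^2)^2 ≡ 272^2 = 73984 ≡ 223 (mod 1069)
329^8 = (329^4)^2 ≡ 223^2 = 49729 ≡ 555 (mod 1069)
329^16 = (329^8)^2 ≡ 555^2 = 308025 ≡ 153 (mod 1069)
329^32 = (329^16)^2 ≡ 153^2 = 23409 ≡ 960 (mod 1069)
329^58 = 329^32 · 329^16 · 329^8 · 329^2 ≡ 960 · 153 · 555 · 272 ≡ 289 (mod 1069).

289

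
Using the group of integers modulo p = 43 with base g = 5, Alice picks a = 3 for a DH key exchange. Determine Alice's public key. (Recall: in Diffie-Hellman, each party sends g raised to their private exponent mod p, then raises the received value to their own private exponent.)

39

Public value = 5^3 mod 43.
5^1 ≡ 5 (mod 43)
5^2 = (5^1)^2 ≡ 5^2 = 25 ≡ 25 (mod 43)
5^3 = 5^2 · 5^1 ≡ 25 · 5 ≡ 39 (mod 43).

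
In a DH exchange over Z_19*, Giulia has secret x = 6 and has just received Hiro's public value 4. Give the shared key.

11

Shared key K = 4^6 mod 19.
4^1 ≡ 4 (mod 19)
4^2 = (4^1)^2 ≡ 4^2 = 16 ≡ 16 (mod 19)
4^4 = (4^2)^2 ≡ 16^2 = 256 ≡ 9 (mod 19)
4^6 = 4^4 · 4^2 ≡ 9 · 16 ≡ 11 (mod 19).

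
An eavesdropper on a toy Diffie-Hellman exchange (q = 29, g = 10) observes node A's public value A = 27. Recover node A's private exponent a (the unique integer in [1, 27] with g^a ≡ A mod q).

Try successive powers of 10 modulo 29:
10^1 ≡ 10
10^2 ≡ 13
10^3 ≡ 14
10^4 ≡ 24
10^5 ≡ 8
10^6 ≡ 22
10^7 ≡ 17
10^8 ≡ 25
10^9 ≡ 18
10^10 ≡ 6
10^11 ≡ 2
10^12 ≡ 20
10^13 ≡ 26
10^14 ≡ 28
10^15 ≡ 19
10^16 ≡ 16
10^17 ≡ 15
10^18 ≡ 5
10^19 ≡ 21
10^20 ≡ 7
10^21 ≡ 12
10^22 ≡ 4
10^23 ≡ 11
10^24 ≡ 23
10^25 ≡ 27
Found: a = 25.

25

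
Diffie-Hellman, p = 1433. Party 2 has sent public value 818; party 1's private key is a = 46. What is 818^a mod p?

829

Shared key K = 818^46 mod 1433.
818^1 ≡ 818 (mod 1433)
818^2 = (818^1)^2 ≡ 818^2 = 669124 ≡ 1346 (mod 1433)
818^4 = (818^2)^2 ≡ 1346^2 = 1811716 ≡ 404 (mod 1433)
818^8 = (818^4)^2 ≡ 404^2 = 163216 ≡ 1287 (mod 1433)
818^16 = (818^8)^2 ≡ 1287^2 = 1656369 ≡ 1254 (mod 1433)
818^32 = (818^16)^2 ≡ 1254^2 = 1572516 ≡ 515 (mod 1433)
818^46 = 818^32 · 818^8 · 818^4 · 818^2 ≡ 515 · 1287 · 404 · 1346 ≡ 829 (mod 1433).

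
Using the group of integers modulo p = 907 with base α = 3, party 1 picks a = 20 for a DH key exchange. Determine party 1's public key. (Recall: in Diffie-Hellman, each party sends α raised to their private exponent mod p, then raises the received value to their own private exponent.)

Public value = 3^20 mod 907.
3^1 ≡ 3 (mod 907)
3^2 = (3^1)^2 ≡ 3^2 = 9 ≡ 9 (mod 907)
3^4 = (3^2)^2 ≡ 9^2 = 81 ≡ 81 (mod 907)
3^8 = (3^4)^2 ≡ 81^2 = 6561 ≡ 212 (mod 907)
3^16 = (3^8)^2 ≡ 212^2 = 44944 ≡ 501 (mod 907)
3^20 = 3^16 · 3^4 ≡ 501 · 81 ≡ 673 (mod 907).

673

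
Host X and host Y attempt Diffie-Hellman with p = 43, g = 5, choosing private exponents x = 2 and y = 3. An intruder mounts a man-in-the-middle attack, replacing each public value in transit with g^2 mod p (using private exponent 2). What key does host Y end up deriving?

16

Host Y receives an intruder's public value M = 5^2 mod 43 instead of the honest one.
5^1 ≡ 5 (mod 43)
5^2 = (5^1)^2 ≡ 5^2 = 25 ≡ 25 (mod 43)
So M = 25. Host Y computes K = M^3 mod 43.
25^1 ≡ 25 (mod 43)
25^2 = (25^1)^2 ≡ 25^2 = 625 ≡ 23 (mod 43)
25^3 = 25^2 · 25^1 ≡ 23 · 25 ≡ 16 (mod 43).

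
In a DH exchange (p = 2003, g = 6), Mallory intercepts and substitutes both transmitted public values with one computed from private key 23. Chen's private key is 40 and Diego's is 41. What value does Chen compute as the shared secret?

Chen receives Mallory's public value M = 6^23 mod 2003 instead of the honest one.
6^1 ≡ 6 (mod 2003)
6^2 = (6^1)^2 ≡ 6^2 = 36 ≡ 36 (mod 2003)
6^4 = (6^2)^2 ≡ 36^2 = 1296 ≡ 1296 (mod 2003)
6^8 = (6^4)^2 ≡ 1296^2 = 1679616 ≡ 1102 (mod 2003)
6^16 = (6^8)^2 ≡ 1102^2 = 1214404 ≡ 586 (mod 2003)
6^23 = 6^16 · 6^4 · 6^2 · 6^1 ≡ 586 · 1296 · 36 · 6 ≡ 802 (mod 2003).
So M = 802. Chen computes K = M^40 mod 2003.
802^1 ≡ 802 (mod 2003)
802^2 = (802^1)^2 ≡ 802^2 = 643204 ≡ 241 (mod 2003)
802^4 = (802^2)^2 ≡ 241^2 = 58081 ≡ 1997 (mod 2003)
802^8 = (802^4)^2 ≡ 1997^2 = 3988009 ≡ 36 (mod 2003)
802^16 = (802^8)^2 ≡ 36^2 = 1296 ≡ 1296 (mod 2003)
802^32 = (802^16)^2 ≡ 1296^2 = 1679616 ≡ 1102 (mod 2003)
802^40 = 802^32 · 802^8 ≡ 1102 · 36 ≡ 1615 (mod 2003).

1615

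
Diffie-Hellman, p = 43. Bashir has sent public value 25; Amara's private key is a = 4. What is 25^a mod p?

13

Shared key K = 25^4 mod 43.
25^1 ≡ 25 (mod 43)
25^2 = (25^1)^2 ≡ 25^2 = 625 ≡ 23 (mod 43)
25^4 = (25^2)^2 ≡ 23^2 = 529 ≡ 13 (mod 43)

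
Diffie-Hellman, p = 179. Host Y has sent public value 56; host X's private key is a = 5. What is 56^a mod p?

Shared key K = 56^5 mod 179.
56^1 ≡ 56 (mod 179)
56^2 = (56^1)^2 ≡ 56^2 = 3136 ≡ 93 (mod 179)
56^4 = (56^2)^2 ≡ 93^2 = 8649 ≡ 57 (mod 179)
56^5 = 56^4 · 56^1 ≡ 57 · 56 ≡ 149 (mod 179).

149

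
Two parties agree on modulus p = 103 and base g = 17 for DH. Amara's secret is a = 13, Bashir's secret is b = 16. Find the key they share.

Amara sends A = g^a mod p = 17^13 mod 103.
17^1 ≡ 17 (mod 103)
17^2 = (17^1)^2 ≡ 17^2 = 289 ≡ 83 (mod 103)
17^4 = (17^2)^2 ≡ 83^2 = 6889 ≡ 91 (mod 103)
17^8 = (17^4)^2 ≡ 91^2 = 8281 ≡ 41 (mod 103)
17^13 = 17^8 · 17^4 · 17^1 ≡ 41 · 91 · 17 ≡ 82 (mod 103).
So A = 82. Bashir then computes K = A^b mod p = 82^16 mod 103.
82^1 ≡ 82 (mod 103)
82^2 = (82^1)^2 ≡ 82^2 = 6724 ≡ 29 (mod 103)
82^4 = (82^2)^2 ≡ 29^2 = 841 ≡ 17 (mod 103)
82^8 = (82^4)^2 ≡ 17^2 = 289 ≡ 83 (mod 103)
82^16 = (82^8)^2 ≡ 83^2 = 6889 ≡ 91 (mod 103)

91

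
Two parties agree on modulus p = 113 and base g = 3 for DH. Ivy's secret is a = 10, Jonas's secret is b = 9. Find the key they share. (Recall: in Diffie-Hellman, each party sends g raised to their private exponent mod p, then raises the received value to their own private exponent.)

Ivy sends A = g^a mod p = 3^10 mod 113.
3^1 ≡ 3 (mod 113)
3^2 = (3^1)^2 ≡ 3^2 = 9 ≡ 9 (mod 113)
3^4 = (3^2)^2 ≡ 9^2 = 81 ≡ 81 (mod 113)
3^8 = (3^4)^2 ≡ 81^2 = 6561 ≡ 7 (mod 113)
3^10 = 3^8 · 3^2 ≡ 7 · 9 ≡ 63 (mod 113).
So A = 63. Jonas then computes K = A^b mod p = 63^9 mod 113.
63^1 ≡ 63 (mod 113)
63^2 = (63^1)^2 ≡ 63^2 = 3969 ≡ 14 (mod 113)
63^4 = (63^2)^2 ≡ 14^2 = 196 ≡ 83 (mod 113)
63^8 = (63^4)^2 ≡ 83^2 = 6889 ≡ 109 (mod 113)
63^9 = 63^8 · 63^1 ≡ 109 · 63 ≡ 87 (mod 113).

87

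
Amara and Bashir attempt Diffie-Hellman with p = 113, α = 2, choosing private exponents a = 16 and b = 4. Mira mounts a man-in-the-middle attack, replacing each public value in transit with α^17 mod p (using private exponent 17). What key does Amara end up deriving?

Amara receives Mira's public value M = 2^17 mod 113 instead of the honest one.
2^1 ≡ 2 (mod 113)
2^2 = (2^1)^2 ≡ 2^2 = 4 ≡ 4 (mod 113)
2^4 = (2^2)^2 ≡ 4^2 = 16 ≡ 16 (mod 113)
2^8 = (2^4)^2 ≡ 16^2 = 256 ≡ 30 (mod 113)
2^16 = (2^8)^2 ≡ 30^2 = 900 ≡ 109 (mod 113)
2^17 = 2^16 · 2^1 ≡ 109 · 2 ≡ 105 (mod 113).
So M = 105. Amara computes K = M^16 mod 113.
105^1 ≡ 105 (mod 113)
105^2 = (105^1)^2 ≡ 105^2 = 11025 ≡ 64 (mod 113)
105^4 = (105^2)^2 ≡ 64^2 = 4096 ≡ 28 (mod 113)
105^8 = (105^4)^2 ≡ 28^2 = 784 ≡ 106 (mod 113)
105^16 = (105^8)^2 ≡ 106^2 = 11236 ≡ 49 (mod 113)

49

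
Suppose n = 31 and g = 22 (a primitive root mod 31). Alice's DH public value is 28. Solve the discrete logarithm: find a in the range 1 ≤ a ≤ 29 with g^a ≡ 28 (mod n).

8

Try successive powers of 22 modulo 31:
22^1 ≡ 22
22^2 ≡ 19
22^3 ≡ 15
22^4 ≡ 20
22^5 ≡ 6
22^6 ≡ 8
22^7 ≡ 21
22^8 ≡ 28
Found: a = 8.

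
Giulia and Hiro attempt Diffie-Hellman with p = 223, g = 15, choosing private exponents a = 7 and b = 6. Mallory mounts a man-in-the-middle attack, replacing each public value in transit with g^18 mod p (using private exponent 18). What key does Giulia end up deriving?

136

Giulia receives Mallory's public value M = 15^18 mod 223 instead of the honest one.
15^1 ≡ 15 (mod 223)
15^2 = (15^1)^2 ≡ 15^2 = 225 ≡ 2 (mod 223)
15^4 = (15^2)^2 ≡ 2^2 = 4 ≡ 4 (mod 223)
15^8 = (15^4)^2 ≡ 4^2 = 16 ≡ 16 (mod 223)
15^16 = (15^8)^2 ≡ 16^2 = 256 ≡ 33 (mod 223)
15^18 = 15^16 · 15^2 ≡ 33 · 2 ≡ 66 (mod 223).
So M = 66. Giulia computes K = M^7 mod 223.
66^1 ≡ 66 (mod 223)
66^2 = (66^1)^2 ≡ 66^2 = 4356 ≡ 119 (mod 223)
66^4 = (66^2)^2 ≡ 119^2 = 14161 ≡ 112 (mod 223)
66^7 = 66^4 · 66^2 · 66^1 ≡ 112 · 119 · 66 ≡ 136 (mod 223).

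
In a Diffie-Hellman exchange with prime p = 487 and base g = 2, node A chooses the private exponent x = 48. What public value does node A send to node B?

Public value = 2^48 mod 487.
2^1 ≡ 2 (mod 487)
2^2 = (2^1)^2 ≡ 2^2 = 4 ≡ 4 (mod 487)
2^4 = (2^2)^2 ≡ 4^2 = 16 ≡ 16 (mod 487)
2^8 = (2^4)^2 ≡ 16^2 = 256 ≡ 256 (mod 487)
2^16 = (2^8)^2 ≡ 256^2 = 65536 ≡ 278 (mod 487)
2^32 = (2^16)^2 ≡ 278^2 = 77284 ≡ 338 (mod 487)
2^48 = 2^32 · 2^16 ≡ 338 · 278 ≡ 460 (mod 487).

460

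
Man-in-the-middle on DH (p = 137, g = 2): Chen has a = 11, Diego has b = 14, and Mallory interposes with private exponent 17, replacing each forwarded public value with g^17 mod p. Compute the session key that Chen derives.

37

Chen receives Mallory's public value M = 2^17 mod 137 instead of the honest one.
2^1 ≡ 2 (mod 137)
2^2 = (2^1)^2 ≡ 2^2 = 4 ≡ 4 (mod 137)
2^4 = (2^2)^2 ≡ 4^2 = 16 ≡ 16 (mod 137)
2^8 = (2^4)^2 ≡ 16^2 = 256 ≡ 119 (mod 137)
2^16 = (2^8)^2 ≡ 119^2 = 14161 ≡ 50 (mod 137)
2^17 = 2^16 · 2^1 ≡ 50 · 2 ≡ 100 (mod 137).
So M = 100. Chen computes K = M^11 mod 137.
100^1 ≡ 100 (mod 137)
100^2 = (100^1)^2 ≡ 100^2 = 10000 ≡ 136 (mod 137)
100^4 = (100^2)^2 ≡ 136^2 = 18496 ≡ 1 (mod 137)
100^8 = (100^4)^2 ≡ 1^2 = 1 ≡ 1 (mod 137)
100^11 = 100^8 · 100^2 · 100^1 ≡ 1 · 136 · 100 ≡ 37 (mod 137).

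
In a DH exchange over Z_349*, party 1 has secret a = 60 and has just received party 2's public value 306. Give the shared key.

228

Shared key K = 306^60 mod 349.
306^1 ≡ 306 (mod 349)
306^2 = (306^1)^2 ≡ 306^2 = 93636 ≡ 104 (mod 349)
306^4 = (306^2)^2 ≡ 104^2 = 10816 ≡ 346 (mod 349)
306^8 = (306^4)^2 ≡ 346^2 = 119716 ≡ 9 (mod 349)
306^16 = (306^8)^2 ≡ 9^2 = 81 ≡ 81 (mod 349)
306^32 = (306^16)^2 ≡ 81^2 = 6561 ≡ 279 (mod 349)
306^60 = 306^32 · 306^16 · 306^8 · 306^4 ≡ 279 · 81 · 9 · 346 ≡ 228 (mod 349).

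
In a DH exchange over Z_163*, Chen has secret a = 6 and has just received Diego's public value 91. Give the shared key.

Shared key K = 91^6 mod 163.
91^1 ≡ 91 (mod 163)
91^2 = (91^1)^2 ≡ 91^2 = 8281 ≡ 131 (mod 163)
91^4 = (91^2)^2 ≡ 131^2 = 17161 ≡ 46 (mod 163)
91^6 = 91^4 · 91^2 ≡ 46 · 131 ≡ 158 (mod 163).

158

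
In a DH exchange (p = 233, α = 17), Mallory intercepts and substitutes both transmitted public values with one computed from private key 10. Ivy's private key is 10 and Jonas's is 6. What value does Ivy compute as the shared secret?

Ivy receives Mallory's public value M = 17^10 mod 233 instead of the honest one.
17^1 ≡ 17 (mod 233)
17^2 = (17^1)^2 ≡ 17^2 = 289 ≡ 56 (mod 233)
17^4 = (17^2)^2 ≡ 56^2 = 3136 ≡ 107 (mod 233)
17^8 = (17^4)^2 ≡ 107^2 = 11449 ≡ 32 (mod 233)
17^10 = 17^8 · 17^2 ≡ 32 · 56 ≡ 161 (mod 233).
So M = 161. Ivy computes K = M^10 mod 233.
161^1 ≡ 161 (mod 233)
161^2 = (161^1)^2 ≡ 161^2 = 25921 ≡ 58 (mod 233)
161^4 = (161^2)^2 ≡ 58^2 = 3364 ≡ 102 (mod 233)
161^8 = (161^4)^2 ≡ 102^2 = 10404 ≡ 152 (mod 233)
161^10 = 161^8 · 161^2 ≡ 152 · 58 ≡ 195 (mod 233).

195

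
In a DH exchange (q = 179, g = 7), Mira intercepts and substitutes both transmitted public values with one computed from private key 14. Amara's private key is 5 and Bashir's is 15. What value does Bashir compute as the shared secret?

70

Bashir receives Mira's public value M = 7^14 mod 179 instead of the honest one.
7^1 ≡ 7 (mod 179)
7^2 = (7^1)^2 ≡ 7^2 = 49 ≡ 49 (mod 179)
7^4 = (7^2)^2 ≡ 49^2 = 2401 ≡ 74 (mod 179)
7^8 = (7^4)^2 ≡ 74^2 = 5476 ≡ 106 (mod 179)
7^14 = 7^8 · 7^4 · 7^2 ≡ 106 · 74 · 49 ≡ 43 (mod 179).
So M = 43. Bashir computes K = M^15 mod 179.
43^1 ≡ 43 (mod 179)
43^2 = (43^1)^2 ≡ 43^2 = 1849 ≡ 59 (mod 179)
43^4 = (43^2)^2 ≡ 59^2 = 3481 ≡ 80 (mod 179)
43^8 = (43^4)^2 ≡ 80^2 = 6400 ≡ 135 (mod 179)
43^15 = 43^8 · 43^4 · 43^2 · 43^1 ≡ 135 · 80 · 59 · 43 ≡ 70 (mod 179).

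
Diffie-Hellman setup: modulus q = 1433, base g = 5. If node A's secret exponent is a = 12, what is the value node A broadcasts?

415

Public value = 5^12 (mod 1433).
5^1 ≡ 5 (mod 1433)
5^2 = (5^1)^2 ≡ 5^2 = 25 ≡ 25 (mod 1433)
5^4 = (5^2)^2 ≡ 25^2 = 625 ≡ 625 (mod 1433)
5^8 = (5^4)^2 ≡ 625^2 = 390625 ≡ 849 (mod 1433)
5^12 = 5^8 · 5^4 ≡ 849 · 625 ≡ 415 (mod 1433).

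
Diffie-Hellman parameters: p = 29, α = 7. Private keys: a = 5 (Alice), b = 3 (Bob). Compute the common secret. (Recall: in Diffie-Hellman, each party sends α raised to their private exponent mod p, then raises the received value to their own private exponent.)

Bob sends B = α^b mod p = 7^3 mod 29.
7^1 ≡ 7 (mod 29)
7^2 = (7^1)^2 ≡ 7^2 = 49 ≡ 20 (mod 29)
7^3 = 7^2 · 7^1 ≡ 20 · 7 ≡ 24 (mod 29).
So B = 24. Alice then computes K = B^a mod p = 24^5 mod 29.
24^1 ≡ 24 (mod 29)
24^2 = (24^1)^2 ≡ 24^2 = 576 ≡ 25 (mod 29)
24^4 = (24^2)^2 ≡ 25^2 = 625 ≡ 16 (mod 29)
24^5 = 24^4 · 24^1 ≡ 16 · 24 ≡ 7 (mod 29).

7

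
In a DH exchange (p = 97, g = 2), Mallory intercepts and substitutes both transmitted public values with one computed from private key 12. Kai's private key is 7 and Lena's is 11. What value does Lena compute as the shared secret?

Lena receives Mallory's public value M = 2^12 mod 97 instead of the honest one.
2^1 ≡ 2 (mod 97)
2^2 = (2^1)^2 ≡ 2^2 = 4 ≡ 4 (mod 97)
2^4 = (2^2)^2 ≡ 4^2 = 16 ≡ 16 (mod 97)
2^8 = (2^4)^2 ≡ 16^2 = 256 ≡ 62 (mod 97)
2^12 = 2^8 · 2^4 ≡ 62 · 16 ≡ 22 (mod 97).
So M = 22. Lena computes K = M^11 mod 97.
22^1 ≡ 22 (mod 97)
22^2 = (22^1)^2 ≡ 22^2 = 484 ≡ 96 (mod 97)
22^4 = (22^2)^2 ≡ 96^2 = 9216 ≡ 1 (mod 97)
22^8 = (22^4)^2 ≡ 1^2 = 1 ≡ 1 (mod 97)
22^11 = 22^8 · 22^2 · 22^1 ≡ 1 · 96 · 22 ≡ 75 (mod 97).

75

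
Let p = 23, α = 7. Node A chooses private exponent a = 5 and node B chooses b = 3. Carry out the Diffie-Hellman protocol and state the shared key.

Node B sends B = α^b mod p = 7^3 mod 23.
7^1 ≡ 7 (mod 23)
7^2 = (7^1)^2 ≡ 7^2 = 49 ≡ 3 (mod 23)
7^3 = 7^2 · 7^1 ≡ 3 · 7 ≡ 21 (mod 23).
So B = 21. Node A then computes K = B^a mod p = 21^5 mod 23.
21^1 ≡ 21 (mod 23)
21^2 = (21^1)^2 ≡ 21^2 = 441 ≡ 4 (mod 23)
21^4 = (21^2)^2 ≡ 4^2 = 16 ≡ 16 (mod 23)
21^5 = 21^4 · 21^1 ≡ 16 · 21 ≡ 14 (mod 23).

14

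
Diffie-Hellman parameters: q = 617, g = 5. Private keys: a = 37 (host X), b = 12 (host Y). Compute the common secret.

121

Host Y sends B = g^b mod q = 5^12 mod 617.
5^1 ≡ 5 (mod 617)
5^2 = (5^1)^2 ≡ 5^2 = 25 ≡ 25 (mod 617)
5^4 = (5^2)^2 ≡ 25^2 = 625 ≡ 8 (mod 617)
5^8 = (5^4)^2 ≡ 8^2 = 64 ≡ 64 (mod 617)
5^12 = 5^8 · 5^4 ≡ 64 · 8 ≡ 512 (mod 617).
So B = 512. Host X then computes K = B^a mod q = 512^37 mod 617.
512^1 ≡ 512 (mod 617)
512^2 = (512^1)^2 ≡ 512^2 = 262144 ≡ 536 (mod 617)
512^4 = (512^2)^2 ≡ 536^2 = 287296 ≡ 391 (mod 617)
512^8 = (512^4)^2 ≡ 391^2 = 152881 ≡ 482 (mod 617)
512^16 = (512^8)^2 ≡ 482^2 = 232324 ≡ 332 (mod 617)
512^32 = (512^16)^2 ≡ 332^2 = 110224 ≡ 398 (mod 617)
512^37 = 512^32 · 512^4 · 512^1 ≡ 398 · 391 · 512 ≡ 121 (mod 617).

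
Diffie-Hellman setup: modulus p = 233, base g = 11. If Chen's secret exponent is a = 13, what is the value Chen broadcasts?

111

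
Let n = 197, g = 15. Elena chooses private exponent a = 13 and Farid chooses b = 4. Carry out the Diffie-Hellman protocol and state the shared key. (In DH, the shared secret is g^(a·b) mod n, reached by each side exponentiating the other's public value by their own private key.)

171

Elena sends A = g^a mod n = 15^13 mod 197.
15^1 ≡ 15 (mod 197)
15^2 = (15^1)^2 ≡ 15^2 = 225 ≡ 28 (mod 197)
15^4 = (15^2)^2 ≡ 28^2 = 784 ≡ 193 (mod 197)
15^8 = (15^4)^2 ≡ 193^2 = 37249 ≡ 16 (mod 197)
15^13 = 15^8 · 15^4 · 15^1 ≡ 16 · 193 · 15 ≡ 25 (mod 197).
So A = 25. Farid then computes K = A^b mod n = 25^4 mod 197.
25^1 ≡ 25 (mod 197)
25^2 = (25^1)^2 ≡ 25^2 = 625 ≡ 34 (mod 197)
25^4 = (25^2)^2 ≡ 34^2 = 1156 ≡ 171 (mod 197)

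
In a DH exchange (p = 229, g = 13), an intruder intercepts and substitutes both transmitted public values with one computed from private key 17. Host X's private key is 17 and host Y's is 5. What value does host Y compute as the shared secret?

Host Y receives an intruder's public value M = 13^17 mod 229 instead of the honest one.
13^1 ≡ 13 (mod 229)
13^2 = (13^1)^2 ≡ 13^2 = 169 ≡ 169 (mod 229)
13^4 = (13^2)^2 ≡ 169^2 = 28561 ≡ 165 (mod 229)
13^8 = (13^4)^2 ≡ 165^2 = 27225 ≡ 203 (mod 229)
13^16 = (13^8)^2 ≡ 203^2 = 41209 ≡ 218 (mod 229)
13^17 = 13^16 · 13^1 ≡ 218 · 13 ≡ 86 (mod 229).
So M = 86. Host Y computes K = M^5 mod 229.
86^1 ≡ 86 (mod 229)
86^2 = (86^1)^2 ≡ 86^2 = 7396 ≡ 68 (mod 229)
86^4 = (86^2)^2 ≡ 68^2 = 4624 ≡ 44 (mod 229)
86^5 = 86^4 · 86^1 ≡ 44 · 86 ≡ 120 (mod 229).

120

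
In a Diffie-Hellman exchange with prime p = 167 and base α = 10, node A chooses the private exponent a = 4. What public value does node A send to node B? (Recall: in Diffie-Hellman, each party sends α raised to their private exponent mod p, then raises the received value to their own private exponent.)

Public value = 10^4 mod 167.
10^1 ≡ 10 (mod 167)
10^2 = (10^1)^2 ≡ 10^2 = 100 ≡ 100 (mod 167)
10^4 = (10^2)^2 ≡ 100^2 = 10000 ≡ 147 (mod 167)

147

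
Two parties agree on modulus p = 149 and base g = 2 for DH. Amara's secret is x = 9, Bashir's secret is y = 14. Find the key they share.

Amara sends A = g^x mod p = 2^9 mod 149.
2^1 ≡ 2 (mod 149)
2^2 = (2^1)^2 ≡ 2^2 = 4 ≡ 4 (mod 149)
2^4 = (2^2)^2 ≡ 4^2 = 16 ≡ 16 (mod 149)
2^8 = (2^4)^2 ≡ 16^2 = 256 ≡ 107 (mod 149)
2^9 = 2^8 · 2^1 ≡ 107 · 2 ≡ 65 (mod 149).
So A = 65. Bashir then computes K = A^y mod p = 65^14 mod 149.
65^1 ≡ 65 (mod 149)
65^2 = (65^1)^2 ≡ 65^2 = 4225 ≡ 53 (mod 149)
65^4 = (65^2)^2 ≡ 53^2 = 2809 ≡ 127 (mod 149)
65^8 = (65^4)^2 ≡ 127^2 = 16129 ≡ 37 (mod 149)
65^14 = 65^8 · 65^4 · 65^2 ≡ 37 · 127 · 53 ≡ 68 (mod 149).

68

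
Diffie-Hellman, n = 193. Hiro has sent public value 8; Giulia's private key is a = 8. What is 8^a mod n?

Shared key K = 8^8 mod 193.
8^1 ≡ 8 (mod 193)
8^2 = (8^1)^2 ≡ 8^2 = 64 ≡ 64 (mod 193)
8^4 = (8^2)^2 ≡ 64^2 = 4096 ≡ 43 (mod 193)
8^8 = (8^4)^2 ≡ 43^2 = 1849 ≡ 112 (mod 193)

112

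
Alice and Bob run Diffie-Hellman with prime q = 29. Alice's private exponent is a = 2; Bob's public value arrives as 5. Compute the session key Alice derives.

25

Shared key K = 5^2 mod 29.
5^1 ≡ 5 (mod 29)
5^2 = (5^1)^2 ≡ 5^2 = 25 ≡ 25 (mod 29)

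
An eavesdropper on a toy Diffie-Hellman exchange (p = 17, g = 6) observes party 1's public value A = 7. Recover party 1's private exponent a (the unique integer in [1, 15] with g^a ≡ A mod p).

5

Try successive powers of 6 modulo 17:
6^1 ≡ 6
6^2 ≡ 2
6^3 ≡ 12
6^4 ≡ 4
6^5 ≡ 7
Found: a = 5.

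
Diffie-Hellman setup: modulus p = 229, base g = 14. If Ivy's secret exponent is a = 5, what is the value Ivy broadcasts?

Public value = 14^5 mod 229.
14^1 ≡ 14 (mod 229)
14^2 = (14^1)^2 ≡ 14^2 = 196 ≡ 196 (mod 229)
14^4 = (14^2)^2 ≡ 196^2 = 38416 ≡ 173 (mod 229)
14^5 = 14^4 · 14^1 ≡ 173 · 14 ≡ 132 (mod 229).

132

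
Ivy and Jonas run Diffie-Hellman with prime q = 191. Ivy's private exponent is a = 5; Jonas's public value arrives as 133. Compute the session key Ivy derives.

25

Shared key K = 133^5 mod 191.
133^1 ≡ 133 (mod 191)
133^2 = (133^1)^2 ≡ 133^2 = 17689 ≡ 117 (mod 191)
133^4 = (133^2)^2 ≡ 117^2 = 13689 ≡ 128 (mod 191)
133^5 = 133^4 · 133^1 ≡ 128 · 133 ≡ 25 (mod 191).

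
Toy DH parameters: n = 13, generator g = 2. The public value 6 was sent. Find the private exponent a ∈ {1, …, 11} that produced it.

5

Try successive powers of 2 modulo 13:
2^1 ≡ 2
2^2 ≡ 4
2^3 ≡ 8
2^4 ≡ 3
2^5 ≡ 6
Found: a = 5.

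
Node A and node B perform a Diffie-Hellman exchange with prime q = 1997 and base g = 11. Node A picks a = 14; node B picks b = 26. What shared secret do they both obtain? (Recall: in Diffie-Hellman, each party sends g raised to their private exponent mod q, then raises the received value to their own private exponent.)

1960

Node A sends A = g^a mod q = 11^14 mod 1997.
11^1 ≡ 11 (mod 1997)
11^2 = (11^1)^2 ≡ 11^2 = 121 ≡ 121 (mod 1997)
11^4 = (11^2)^2 ≡ 121^2 = 14641 ≡ 662 (mod 1997)
11^8 = (11^4)^2 ≡ 662^2 = 438244 ≡ 901 (mod 1997)
11^14 = 11^8 · 11^4 · 11^2 ≡ 901 · 662 · 121 ≡ 322 (mod 1997).
So A = 322. Node B then computes K = A^b mod q = 322^26 mod 1997.
322^1 ≡ 322 (mod 1997)
322^2 = (322^1)^2 ≡ 322^2 = 103684 ≡ 1837 (mod 1997)
322^4 = (322^2)^2 ≡ 1837^2 = 3374569 ≡ 1636 (mod 1997)
322^8 = (322^4)^2 ≡ 1636^2 = 2676496 ≡ 516 (mod 1997)
322^16 = (322^8)^2 ≡ 516^2 = 266256 ≡ 655 (mod 1997)
322^26 = 322^16 · 322^8 · 322^2 ≡ 655 · 516 · 1837 ≡ 1960 (mod 1997).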